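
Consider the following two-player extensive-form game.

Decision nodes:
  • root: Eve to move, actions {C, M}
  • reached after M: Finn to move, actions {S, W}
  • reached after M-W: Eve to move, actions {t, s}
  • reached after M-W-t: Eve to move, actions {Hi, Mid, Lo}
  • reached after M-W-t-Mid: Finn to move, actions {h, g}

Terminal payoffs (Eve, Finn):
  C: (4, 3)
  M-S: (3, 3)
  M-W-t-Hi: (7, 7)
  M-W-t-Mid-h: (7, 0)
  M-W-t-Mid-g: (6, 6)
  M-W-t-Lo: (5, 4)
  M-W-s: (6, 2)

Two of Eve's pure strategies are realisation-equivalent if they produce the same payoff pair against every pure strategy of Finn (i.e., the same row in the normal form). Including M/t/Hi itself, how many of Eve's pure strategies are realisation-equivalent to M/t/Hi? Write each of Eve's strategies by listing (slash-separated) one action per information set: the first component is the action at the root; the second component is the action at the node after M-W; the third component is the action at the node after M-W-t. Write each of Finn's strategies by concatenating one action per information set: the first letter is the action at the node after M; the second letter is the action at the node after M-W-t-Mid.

Row for M/t/Hi (columns Sh, Sg, Wh, Wg): (3,3) (3,3) (7,7) (7,7).
Every one of Eve's information sets is on the play path for some reply by Finn when Eve follows M/t/Hi.
Changing the action at any of them therefore changes at least one column, so only M/t/Hi itself gives this row.

1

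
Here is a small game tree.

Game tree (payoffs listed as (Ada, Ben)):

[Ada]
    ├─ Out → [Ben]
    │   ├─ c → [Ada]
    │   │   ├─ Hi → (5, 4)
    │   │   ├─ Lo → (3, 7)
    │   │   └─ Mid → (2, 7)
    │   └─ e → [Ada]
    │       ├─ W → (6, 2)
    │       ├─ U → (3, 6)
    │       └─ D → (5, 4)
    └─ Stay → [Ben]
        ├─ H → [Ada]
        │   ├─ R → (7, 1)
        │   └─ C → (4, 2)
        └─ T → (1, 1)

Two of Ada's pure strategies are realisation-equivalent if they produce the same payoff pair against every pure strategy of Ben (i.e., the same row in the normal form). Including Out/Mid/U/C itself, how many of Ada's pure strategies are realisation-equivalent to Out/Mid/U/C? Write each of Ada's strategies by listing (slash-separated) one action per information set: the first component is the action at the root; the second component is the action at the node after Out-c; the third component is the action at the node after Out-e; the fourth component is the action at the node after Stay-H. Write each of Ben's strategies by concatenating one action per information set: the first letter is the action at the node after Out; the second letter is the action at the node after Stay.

2

Row for Out/Mid/U/C (columns cH, cT, eH, eT): (2,7) (2,7) (3,6) (3,6).
Under Out/Mid/U/C, Ada's choice at the node after Stay-H can never be reached regardless of what Ben does, so varying those choices leaves every outcome unchanged.
Holding the reachable choices fixed and varying the unreachable one freely already gives 2 equivalent strategies.
No other strategy reproduces this row, so those 2 are the full class: Out/Mid/U/R, Out/Mid/U/C.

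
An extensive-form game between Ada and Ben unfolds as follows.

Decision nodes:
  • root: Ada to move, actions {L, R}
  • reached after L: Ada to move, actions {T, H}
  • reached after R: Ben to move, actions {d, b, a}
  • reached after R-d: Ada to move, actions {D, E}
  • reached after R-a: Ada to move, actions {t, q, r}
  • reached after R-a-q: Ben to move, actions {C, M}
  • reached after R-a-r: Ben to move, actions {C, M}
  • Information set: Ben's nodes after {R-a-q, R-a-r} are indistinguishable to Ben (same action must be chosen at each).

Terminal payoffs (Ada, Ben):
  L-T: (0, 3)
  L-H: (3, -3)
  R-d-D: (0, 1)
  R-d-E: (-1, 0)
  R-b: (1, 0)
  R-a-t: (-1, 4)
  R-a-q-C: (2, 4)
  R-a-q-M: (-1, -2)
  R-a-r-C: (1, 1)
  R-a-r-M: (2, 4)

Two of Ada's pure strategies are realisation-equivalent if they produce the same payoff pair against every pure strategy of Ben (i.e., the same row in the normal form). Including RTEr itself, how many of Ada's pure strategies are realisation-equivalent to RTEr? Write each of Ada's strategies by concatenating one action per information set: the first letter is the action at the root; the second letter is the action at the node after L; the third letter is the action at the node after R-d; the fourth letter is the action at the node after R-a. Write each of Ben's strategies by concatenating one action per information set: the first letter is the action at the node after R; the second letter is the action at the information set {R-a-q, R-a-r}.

Row for RTEr (columns dC, dM, bC, bM, aC, aM): (-1,0) (-1,0) (1,0) (1,0) (1,1) (2,4).
Under RTEr, Ada's choice at the node after L can never be reached regardless of what Ben does, so varying those choices leaves every outcome unchanged.
Holding the reachable choices fixed and varying the unreachable one freely already gives 2 equivalent strategies.
No other strategy reproduces this row, so those 2 are the full class: RTEr, RHEr.

2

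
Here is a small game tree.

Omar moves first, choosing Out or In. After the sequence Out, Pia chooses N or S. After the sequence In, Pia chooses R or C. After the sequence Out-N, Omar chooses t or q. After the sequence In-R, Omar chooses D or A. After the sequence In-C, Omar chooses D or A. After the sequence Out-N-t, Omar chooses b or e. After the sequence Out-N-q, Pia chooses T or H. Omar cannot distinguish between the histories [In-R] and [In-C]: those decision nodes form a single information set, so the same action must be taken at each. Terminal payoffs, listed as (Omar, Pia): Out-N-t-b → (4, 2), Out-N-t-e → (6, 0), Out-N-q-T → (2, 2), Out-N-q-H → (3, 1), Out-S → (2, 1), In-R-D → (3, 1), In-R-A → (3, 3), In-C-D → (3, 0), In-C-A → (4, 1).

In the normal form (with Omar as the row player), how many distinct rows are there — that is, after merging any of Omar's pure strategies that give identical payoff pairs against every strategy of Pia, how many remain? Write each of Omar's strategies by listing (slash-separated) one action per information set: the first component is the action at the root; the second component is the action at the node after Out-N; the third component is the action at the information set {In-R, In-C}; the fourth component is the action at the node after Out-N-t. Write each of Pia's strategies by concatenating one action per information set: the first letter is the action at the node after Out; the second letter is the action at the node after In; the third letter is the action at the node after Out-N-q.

Omar has 16 pure strategies: Out/t/D/b, Out/t/D/e, Out/t/A/b, Out/t/A/e, Out/q/D/b, Out/q/D/e, Out/q/A/b, Out/q/A/e, In/t/D/b, In/t/D/e, In/t/A/b, In/t/A/e, In/q/D/b, In/q/D/e, In/q/A/b, In/q/A/e. Columns: NRT, NRH, NCT, NCH, SRT, SRH, SCT, SCH.
{Out/t/D/b, Out/t/A/b} → row (4,2) (4,2) (4,2) (4,2) (2,1) (2,1) (2,1) (2,1)
{Out/t/D/e, Out/t/A/e} → row (6,0) (6,0) (6,0) (6,0) (2,1) (2,1) (2,1) (2,1)
{Out/q/D/b, Out/q/D/e, Out/q/A/b, Out/q/A/e} → row (2,2) (3,1) (2,2) (3,1) (2,1) (2,1) (2,1) (2,1)
{In/t/D/b, In/t/D/e, In/q/D/b, In/q/D/e} → row (3,1) (3,1) (3,0) (3,0) (3,1) (3,1) (3,0) (3,0)
{In/t/A/b, In/t/A/e, In/q/A/b, In/q/A/e} → row (3,3) (3,3) (4,1) (4,1) (3,3) (3,3) (4,1) (4,1)
That's 5 distinct rows out of 16 strategies.

5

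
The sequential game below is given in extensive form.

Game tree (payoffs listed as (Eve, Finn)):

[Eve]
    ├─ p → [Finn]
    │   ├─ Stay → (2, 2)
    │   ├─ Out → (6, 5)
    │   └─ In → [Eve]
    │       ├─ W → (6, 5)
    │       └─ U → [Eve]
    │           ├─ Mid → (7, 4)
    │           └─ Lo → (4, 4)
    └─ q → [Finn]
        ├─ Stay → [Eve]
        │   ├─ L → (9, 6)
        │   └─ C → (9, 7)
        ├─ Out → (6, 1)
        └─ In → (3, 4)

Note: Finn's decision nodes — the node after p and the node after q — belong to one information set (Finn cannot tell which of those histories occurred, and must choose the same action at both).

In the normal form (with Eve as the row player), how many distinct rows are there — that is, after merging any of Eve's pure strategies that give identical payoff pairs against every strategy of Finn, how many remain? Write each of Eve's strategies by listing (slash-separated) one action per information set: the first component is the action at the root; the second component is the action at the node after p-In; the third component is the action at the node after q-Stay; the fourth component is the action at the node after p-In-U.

5

Eve has 16 pure strategies: p/W/L/Mid, p/W/L/Lo, p/W/C/Mid, p/W/C/Lo, p/U/L/Mid, p/U/L/Lo, p/U/C/Mid, p/U/C/Lo, q/W/L/Mid, q/W/L/Lo, q/W/C/Mid, q/W/C/Lo, q/U/L/Mid, q/U/L/Lo, q/U/C/Mid, q/U/C/Lo. Columns: Stay, Out, In.
{p/W/L/Mid, p/W/L/Lo, p/W/C/Mid, p/W/C/Lo} → row (2,2) (6,5) (6,5)
{p/U/L/Mid, p/U/C/Mid} → row (2,2) (6,5) (7,4)
{p/U/L/Lo, p/U/C/Lo} → row (2,2) (6,5) (4,4)
{q/W/L/Mid, q/W/L/Lo, q/U/L/Mid, q/U/L/Lo} → row (9,6) (6,1) (3,4)
{q/W/C/Mid, q/W/C/Lo, q/U/C/Mid, q/U/C/Lo} → row (9,7) (6,1) (3,4)
That's 5 distinct rows out of 16 strategies.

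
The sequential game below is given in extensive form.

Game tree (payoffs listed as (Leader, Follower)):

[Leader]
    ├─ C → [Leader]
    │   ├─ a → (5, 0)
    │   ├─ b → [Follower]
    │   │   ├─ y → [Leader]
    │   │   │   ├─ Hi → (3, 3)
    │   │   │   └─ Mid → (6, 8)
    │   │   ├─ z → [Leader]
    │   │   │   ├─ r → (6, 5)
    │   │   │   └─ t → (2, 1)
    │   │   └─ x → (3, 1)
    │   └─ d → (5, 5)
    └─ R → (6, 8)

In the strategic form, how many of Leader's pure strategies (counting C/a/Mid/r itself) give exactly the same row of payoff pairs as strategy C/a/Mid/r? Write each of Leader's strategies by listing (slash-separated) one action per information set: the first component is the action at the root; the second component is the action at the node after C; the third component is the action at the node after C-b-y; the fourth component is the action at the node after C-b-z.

Row for C/a/Mid/r (columns y, z, x): (5,0) (5,0) (5,0).
Under C/a/Mid/r, Leader's choice at the node after C-b-y and at the node after C-b-z can never be reached regardless of what Follower does, so varying those choices leaves every outcome unchanged.
Holding the reachable choices fixed and varying the unreachable ones freely already gives 2 × 2 = 4 equivalent strategies.
No other strategy reproduces this row, so those 4 are the full class: C/a/Hi/r, C/a/Hi/t, C/a/Mid/r, C/a/Mid/t.

4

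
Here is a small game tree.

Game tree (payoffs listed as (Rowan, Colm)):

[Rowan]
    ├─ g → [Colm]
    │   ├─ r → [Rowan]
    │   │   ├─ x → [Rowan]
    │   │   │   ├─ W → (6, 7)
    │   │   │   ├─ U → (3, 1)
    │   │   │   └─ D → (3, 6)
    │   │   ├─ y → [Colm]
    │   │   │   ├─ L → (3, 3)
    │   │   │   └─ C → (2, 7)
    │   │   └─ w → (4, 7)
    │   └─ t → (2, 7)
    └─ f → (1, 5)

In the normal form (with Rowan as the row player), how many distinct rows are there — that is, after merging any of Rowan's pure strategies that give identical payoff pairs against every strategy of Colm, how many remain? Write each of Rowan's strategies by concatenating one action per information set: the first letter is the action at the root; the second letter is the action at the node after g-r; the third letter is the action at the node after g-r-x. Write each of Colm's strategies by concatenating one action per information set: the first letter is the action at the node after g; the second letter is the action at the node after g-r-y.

6

Rowan has 18 pure strategies: gxW, gxU, gxD, gyW, gyU, gyD, gwW, gwU, gwD, fxW, fxU, fxD, fyW, fyU, fyD, fwW, fwU, fwD. Columns: rL, rC, tL, tC.
{gxW} → row (6,7) (6,7) (2,7) (2,7)
{gxU} → row (3,1) (3,1) (2,7) (2,7)
{gxD} → row (3,6) (3,6) (2,7) (2,7)
{gyW, gyU, gyD} → row (3,3) (2,7) (2,7) (2,7)
{gwW, gwU, gwD} → row (4,7) (4,7) (2,7) (2,7)
{fxW, fxU, fxD, fyW, fyU, fyD, fwW, fwU, fwD} → row (1,5) (1,5) (1,5) (1,5)
That's 6 distinct rows out of 18 strategies.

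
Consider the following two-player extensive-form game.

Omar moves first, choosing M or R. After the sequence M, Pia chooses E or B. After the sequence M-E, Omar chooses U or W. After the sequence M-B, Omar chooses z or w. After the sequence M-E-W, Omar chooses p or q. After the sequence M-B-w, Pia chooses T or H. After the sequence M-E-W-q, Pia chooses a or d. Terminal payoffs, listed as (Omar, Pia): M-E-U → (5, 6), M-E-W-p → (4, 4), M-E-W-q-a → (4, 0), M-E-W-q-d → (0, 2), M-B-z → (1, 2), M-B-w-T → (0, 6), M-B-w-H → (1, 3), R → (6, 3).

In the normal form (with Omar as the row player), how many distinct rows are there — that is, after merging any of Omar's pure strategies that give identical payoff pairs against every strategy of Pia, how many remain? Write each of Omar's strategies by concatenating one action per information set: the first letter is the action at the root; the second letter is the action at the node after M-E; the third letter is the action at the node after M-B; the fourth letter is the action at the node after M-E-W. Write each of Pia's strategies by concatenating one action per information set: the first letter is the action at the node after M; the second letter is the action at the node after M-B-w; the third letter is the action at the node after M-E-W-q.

Omar has 16 pure strategies: MUzp, MUzq, MUwp, MUwq, MWzp, MWzq, MWwp, MWwq, RUzp, RUzq, RUwp, RUwq, RWzp, RWzq, RWwp, RWwq. Columns: ETa, ETd, EHa, EHd, BTa, BTd, BHa, BHd.
{MUzp, MUzq} → row (5,6) (5,6) (5,6) (5,6) (1,2) (1,2) (1,2) (1,2)
{MUwp, MUwq} → row (5,6) (5,6) (5,6) (5,6) (0,6) (0,6) (1,3) (1,3)
{MWzp} → row (4,4) (4,4) (4,4) (4,4) (1,2) (1,2) (1,2) (1,2)
{MWzq} → row (4,0) (0,2) (4,0) (0,2) (1,2) (1,2) (1,2) (1,2)
{MWwp} → row (4,4) (4,4) (4,4) (4,4) (0,6) (0,6) (1,3) (1,3)
{MWwq} → row (4,0) (0,2) (4,0) (0,2) (0,6) (0,6) (1,3) (1,3)
{RUzp, RUzq, RUwp, RUwq, RWzp, RWzq, RWwp, RWwq} → row (6,3) (6,3) (6,3) (6,3) (6,3) (6,3) (6,3) (6,3)
That's 7 distinct rows out of 16 strategies.

7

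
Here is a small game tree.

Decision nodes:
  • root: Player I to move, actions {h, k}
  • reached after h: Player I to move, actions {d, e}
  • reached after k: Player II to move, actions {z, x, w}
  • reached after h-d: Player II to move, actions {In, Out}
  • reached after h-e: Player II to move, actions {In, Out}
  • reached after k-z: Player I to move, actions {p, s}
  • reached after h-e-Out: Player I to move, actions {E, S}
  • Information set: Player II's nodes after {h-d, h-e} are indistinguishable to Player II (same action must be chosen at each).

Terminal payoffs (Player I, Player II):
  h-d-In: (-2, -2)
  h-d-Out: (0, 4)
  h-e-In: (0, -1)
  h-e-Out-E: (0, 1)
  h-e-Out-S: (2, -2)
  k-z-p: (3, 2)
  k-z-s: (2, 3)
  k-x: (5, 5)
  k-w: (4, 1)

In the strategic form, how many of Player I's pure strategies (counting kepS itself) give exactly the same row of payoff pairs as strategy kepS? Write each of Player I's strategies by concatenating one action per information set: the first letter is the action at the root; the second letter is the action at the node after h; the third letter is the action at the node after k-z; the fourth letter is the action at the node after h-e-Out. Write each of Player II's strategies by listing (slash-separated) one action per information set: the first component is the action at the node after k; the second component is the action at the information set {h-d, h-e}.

4

Row for kepS (columns z/In, z/Out, x/In, x/Out, w/In, w/Out): (3,2) (3,2) (5,5) (5,5) (4,1) (4,1).
Under kepS, Player I's choice at the node after h and at the node after h-e-Out can never be reached regardless of what Player II does, so varying those choices leaves every outcome unchanged.
Holding the reachable choices fixed and varying the unreachable ones freely already gives 2 × 2 = 4 equivalent strategies.
No other strategy reproduces this row, so those 4 are the full class: kdpE, kdpS, kepE, kepS.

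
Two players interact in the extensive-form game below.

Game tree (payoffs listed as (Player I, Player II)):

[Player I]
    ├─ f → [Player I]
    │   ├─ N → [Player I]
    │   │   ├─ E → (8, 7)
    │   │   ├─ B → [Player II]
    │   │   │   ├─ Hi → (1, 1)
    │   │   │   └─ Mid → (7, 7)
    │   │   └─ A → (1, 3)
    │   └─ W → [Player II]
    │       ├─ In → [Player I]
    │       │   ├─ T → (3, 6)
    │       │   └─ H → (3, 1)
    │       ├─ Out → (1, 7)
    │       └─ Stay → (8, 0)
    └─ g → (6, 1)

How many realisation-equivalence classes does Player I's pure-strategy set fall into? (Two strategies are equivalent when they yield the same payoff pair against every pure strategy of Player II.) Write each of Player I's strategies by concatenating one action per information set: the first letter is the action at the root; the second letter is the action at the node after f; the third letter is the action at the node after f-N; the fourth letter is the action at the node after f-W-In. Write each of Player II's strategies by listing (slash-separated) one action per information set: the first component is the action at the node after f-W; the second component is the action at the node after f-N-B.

Player I has 24 pure strategies: fNET, fNEH, fNBT, fNBH, fNAT, fNAH, fWET, fWEH, fWBT, fWBH, fWAT, fWAH, gNET, gNEH, gNBT, gNBH, gNAT, gNAH, gWET, gWEH, gWBT, gWBH, gWAT, gWAH. Columns: In/Hi, In/Mid, Out/Hi, Out/Mid, Stay/Hi, Stay/Mid.
{fNET, fNEH} → row (8,7) (8,7) (8,7) (8,7) (8,7) (8,7)
{fNBT, fNBH} → row (1,1) (7,7) (1,1) (7,7) (1,1) (7,7)
{fNAT, fNAH} → row (1,3) (1,3) (1,3) (1,3) (1,3) (1,3)
{fWET, fWBT, fWAT} → row (3,6) (3,6) (1,7) (1,7) (8,0) (8,0)
{fWEH, fWBH, fWAH} → row (3,1) (3,1) (1,7) (1,7) (8,0) (8,0)
{gNET, gNEH, gNBT, gNBH, gNAT, gNAH, gWET, gWEH, gWBT, gWBH, gWAT, gWAH} → row (6,1) (6,1) (6,1) (6,1) (6,1) (6,1)
That's 6 distinct rows out of 24 strategies.

6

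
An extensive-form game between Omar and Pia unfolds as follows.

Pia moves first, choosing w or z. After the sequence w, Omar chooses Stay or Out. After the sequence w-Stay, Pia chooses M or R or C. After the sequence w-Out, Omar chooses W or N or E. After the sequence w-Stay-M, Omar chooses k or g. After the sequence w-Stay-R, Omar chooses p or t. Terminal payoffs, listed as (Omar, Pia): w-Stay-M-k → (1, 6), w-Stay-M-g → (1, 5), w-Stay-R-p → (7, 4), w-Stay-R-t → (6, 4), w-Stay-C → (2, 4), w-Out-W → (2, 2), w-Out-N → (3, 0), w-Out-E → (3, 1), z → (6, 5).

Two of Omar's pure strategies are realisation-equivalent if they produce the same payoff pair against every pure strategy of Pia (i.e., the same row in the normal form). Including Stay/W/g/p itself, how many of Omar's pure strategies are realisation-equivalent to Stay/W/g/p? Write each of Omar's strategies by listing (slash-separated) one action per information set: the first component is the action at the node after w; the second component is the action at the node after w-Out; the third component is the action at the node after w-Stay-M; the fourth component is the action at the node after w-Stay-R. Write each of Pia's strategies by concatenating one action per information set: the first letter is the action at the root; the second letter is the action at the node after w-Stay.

3

Row for Stay/W/g/p (columns wM, wR, wC, zM, zR, zC): (1,5) (7,4) (2,4) (6,5) (6,5) (6,5).
Under Stay/W/g/p, Omar's choice at the node after w-Out can never be reached regardless of what Pia does, so varying those choices leaves every outcome unchanged.
Holding the reachable choices fixed and varying the unreachable one freely already gives 3 equivalent strategies.
No other strategy reproduces this row, so those 3 are the full class: Stay/W/g/p, Stay/N/g/p, Stay/E/g/p.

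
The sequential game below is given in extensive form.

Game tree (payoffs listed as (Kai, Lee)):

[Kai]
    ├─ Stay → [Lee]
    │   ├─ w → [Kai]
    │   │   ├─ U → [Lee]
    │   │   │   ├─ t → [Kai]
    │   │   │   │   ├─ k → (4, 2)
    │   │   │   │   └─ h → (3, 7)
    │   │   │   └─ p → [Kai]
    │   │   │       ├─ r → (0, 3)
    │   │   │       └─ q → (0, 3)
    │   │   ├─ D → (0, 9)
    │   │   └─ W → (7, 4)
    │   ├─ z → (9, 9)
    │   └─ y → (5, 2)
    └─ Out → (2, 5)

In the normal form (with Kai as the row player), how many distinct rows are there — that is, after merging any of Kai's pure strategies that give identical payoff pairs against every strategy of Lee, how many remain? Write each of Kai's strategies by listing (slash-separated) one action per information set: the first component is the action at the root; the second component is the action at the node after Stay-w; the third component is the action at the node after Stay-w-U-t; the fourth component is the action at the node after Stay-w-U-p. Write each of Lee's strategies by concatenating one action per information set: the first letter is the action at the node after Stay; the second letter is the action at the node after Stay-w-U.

5

Kai has 24 pure strategies: Stay/U/k/r, Stay/U/k/q, Stay/U/h/r, Stay/U/h/q, Stay/D/k/r, Stay/D/k/q, Stay/D/h/r, Stay/D/h/q, Stay/W/k/r, Stay/W/k/q, Stay/W/h/r, Stay/W/h/q, Out/U/k/r, Out/U/k/q, Out/U/h/r, Out/U/h/q, Out/D/k/r, Out/D/k/q, Out/D/h/r, Out/D/h/q, Out/W/k/r, Out/W/k/q, Out/W/h/r, Out/W/h/q. Columns: wt, wp, zt, zp, yt, yp.
{Stay/U/k/r, Stay/U/k/q} → row (4,2) (0,3) (9,9) (9,9) (5,2) (5,2)
{Stay/U/h/r, Stay/U/h/q} → row (3,7) (0,3) (9,9) (9,9) (5,2) (5,2)
{Stay/D/k/r, Stay/D/k/q, Stay/D/h/r, Stay/D/h/q} → row (0,9) (0,9) (9,9) (9,9) (5,2) (5,2)
{Stay/W/k/r, Stay/W/k/q, Stay/W/h/r, Stay/W/h/q} → row (7,4) (7,4) (9,9) (9,9) (5,2) (5,2)
{Out/U/k/r, Out/U/k/q, Out/U/h/r, Out/U/h/q, Out/D/k/r, Out/D/k/q, Out/D/h/r, Out/D/h/q, Out/W/k/r, Out/W/k/q, Out/W/h/r, Out/W/h/q} → row (2,5) (2,5) (2,5) (2,5) (2,5) (2,5)
That's 5 distinct rows out of 24 strategies.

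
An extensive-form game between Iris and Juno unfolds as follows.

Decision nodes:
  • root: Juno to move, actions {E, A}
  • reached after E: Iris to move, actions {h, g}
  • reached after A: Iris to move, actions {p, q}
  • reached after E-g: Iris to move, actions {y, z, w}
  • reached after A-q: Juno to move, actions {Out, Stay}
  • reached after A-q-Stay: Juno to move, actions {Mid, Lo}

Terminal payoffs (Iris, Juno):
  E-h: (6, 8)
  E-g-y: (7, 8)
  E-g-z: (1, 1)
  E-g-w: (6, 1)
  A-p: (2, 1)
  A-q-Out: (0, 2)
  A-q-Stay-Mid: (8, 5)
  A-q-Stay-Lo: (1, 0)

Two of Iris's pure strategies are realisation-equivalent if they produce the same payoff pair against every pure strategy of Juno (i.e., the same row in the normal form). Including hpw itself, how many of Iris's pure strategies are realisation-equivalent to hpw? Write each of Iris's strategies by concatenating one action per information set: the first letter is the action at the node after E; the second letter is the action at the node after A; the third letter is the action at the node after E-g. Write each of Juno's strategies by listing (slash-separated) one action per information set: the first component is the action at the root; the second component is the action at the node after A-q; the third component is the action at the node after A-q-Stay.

Row for hpw (columns E/Out/Mid, E/Out/Lo, E/Stay/Mid, E/Stay/Lo, A/Out/Mid, A/Out/Lo, A/Stay/Mid, A/Stay/Lo): (6,8) (6,8) (6,8) (6,8) (2,1) (2,1) (2,1) (2,1).
Under hpw, Iris's choice at the node after E-g can never be reached regardless of what Juno does, so varying those choices leaves every outcome unchanged.
Holding the reachable choices fixed and varying the unreachable one freely already gives 3 equivalent strategies.
No other strategy reproduces this row, so those 3 are the full class: hpy, hpz, hpw.

3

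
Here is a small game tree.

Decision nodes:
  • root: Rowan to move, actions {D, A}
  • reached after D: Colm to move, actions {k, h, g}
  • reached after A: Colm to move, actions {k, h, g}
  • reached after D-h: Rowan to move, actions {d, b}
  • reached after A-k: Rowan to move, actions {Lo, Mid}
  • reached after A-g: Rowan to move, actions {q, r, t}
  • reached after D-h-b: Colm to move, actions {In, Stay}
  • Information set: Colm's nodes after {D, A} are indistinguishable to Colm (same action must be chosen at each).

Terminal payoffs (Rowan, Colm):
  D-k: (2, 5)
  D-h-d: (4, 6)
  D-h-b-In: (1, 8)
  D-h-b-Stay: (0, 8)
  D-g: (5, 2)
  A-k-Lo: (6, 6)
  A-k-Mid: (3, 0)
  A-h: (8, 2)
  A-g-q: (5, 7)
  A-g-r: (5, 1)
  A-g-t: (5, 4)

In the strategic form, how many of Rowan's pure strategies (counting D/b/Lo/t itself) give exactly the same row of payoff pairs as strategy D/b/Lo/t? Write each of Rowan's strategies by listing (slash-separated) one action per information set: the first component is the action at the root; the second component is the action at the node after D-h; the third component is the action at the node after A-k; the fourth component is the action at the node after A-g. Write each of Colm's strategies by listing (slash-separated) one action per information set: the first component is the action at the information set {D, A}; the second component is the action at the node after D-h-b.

6

Row for D/b/Lo/t (columns k/In, k/Stay, h/In, h/Stay, g/In, g/Stay): (2,5) (2,5) (1,8) (0,8) (5,2) (5,2).
Under D/b/Lo/t, Rowan's choice at the node after A-k and at the node after A-g can never be reached regardless of what Colm does, so varying those choices leaves every outcome unchanged.
Holding the reachable choices fixed and varying the unreachable ones freely already gives 2 × 3 = 6 equivalent strategies.
No other strategy reproduces this row, so those 6 are the full class: D/b/Lo/q, D/b/Lo/r, D/b/Lo/t, D/b/Mid/q, D/b/Mid/r, D/b/Mid/t.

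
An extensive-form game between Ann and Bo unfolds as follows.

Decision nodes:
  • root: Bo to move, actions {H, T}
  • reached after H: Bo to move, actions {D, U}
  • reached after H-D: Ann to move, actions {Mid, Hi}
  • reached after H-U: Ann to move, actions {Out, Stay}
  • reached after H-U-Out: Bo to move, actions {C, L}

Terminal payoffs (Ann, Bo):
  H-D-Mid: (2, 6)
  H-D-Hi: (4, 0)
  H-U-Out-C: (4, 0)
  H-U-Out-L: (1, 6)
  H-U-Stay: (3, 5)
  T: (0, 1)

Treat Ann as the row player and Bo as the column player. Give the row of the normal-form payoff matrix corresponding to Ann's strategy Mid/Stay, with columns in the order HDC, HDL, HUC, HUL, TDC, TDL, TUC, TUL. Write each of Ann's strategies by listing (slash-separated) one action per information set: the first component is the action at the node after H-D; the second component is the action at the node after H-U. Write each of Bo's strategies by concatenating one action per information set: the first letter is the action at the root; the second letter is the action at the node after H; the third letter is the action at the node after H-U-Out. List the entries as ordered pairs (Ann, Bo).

(2,6) (2,6) (3,5) (3,5) (0,1) (0,1) (0,1) (0,1)

vs HDC: Bo plays H → Bo plays D at [H] → Ann plays Mid at [H-D] → (2, 6)
vs HDL: Bo plays H → Bo plays D at [H] → Ann plays Mid at [H-D] → (2, 6)
vs HUC: Bo plays H → Bo plays U at [H] → Ann plays Stay at [H-U] → (3, 5)
vs HUL: Bo plays H → Bo plays U at [H] → Ann plays Stay at [H-U] → (3, 5)
vs TDC: Bo plays T → (0, 1)
vs TDL: Bo plays T → (0, 1)
vs TUC: Bo plays T → (0, 1)
vs TUL: Bo plays T → (0, 1)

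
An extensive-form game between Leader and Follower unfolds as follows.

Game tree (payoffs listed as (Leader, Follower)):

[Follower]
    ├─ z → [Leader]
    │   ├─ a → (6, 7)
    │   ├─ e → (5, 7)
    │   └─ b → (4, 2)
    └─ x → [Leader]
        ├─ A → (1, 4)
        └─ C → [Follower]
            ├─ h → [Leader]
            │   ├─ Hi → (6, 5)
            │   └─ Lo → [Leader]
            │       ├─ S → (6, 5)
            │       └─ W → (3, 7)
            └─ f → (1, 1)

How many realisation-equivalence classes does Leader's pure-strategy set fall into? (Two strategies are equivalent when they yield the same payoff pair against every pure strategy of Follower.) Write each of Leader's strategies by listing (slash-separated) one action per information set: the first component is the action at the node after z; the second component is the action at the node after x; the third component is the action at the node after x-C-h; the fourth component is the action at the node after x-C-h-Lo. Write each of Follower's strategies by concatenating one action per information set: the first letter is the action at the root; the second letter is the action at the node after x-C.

Leader has 24 pure strategies: a/A/Hi/S, a/A/Hi/W, a/A/Lo/S, a/A/Lo/W, a/C/Hi/S, a/C/Hi/W, a/C/Lo/S, a/C/Lo/W, e/A/Hi/S, e/A/Hi/W, e/A/Lo/S, e/A/Lo/W, e/C/Hi/S, e/C/Hi/W, e/C/Lo/S, e/C/Lo/W, b/A/Hi/S, b/A/Hi/W, b/A/Lo/S, b/A/Lo/W, b/C/Hi/S, b/C/Hi/W, b/C/Lo/S, b/C/Lo/W. Columns: zh, zf, xh, xf.
{a/A/Hi/S, a/A/Hi/W, a/A/Lo/S, a/A/Lo/W} → row (6,7) (6,7) (1,4) (1,4)
{a/C/Hi/S, a/C/Hi/W, a/C/Lo/S} → row (6,7) (6,7) (6,5) (1,1)
{a/C/Lo/W} → row (6,7) (6,7) (3,7) (1,1)
{e/A/Hi/S, e/A/Hi/W, e/A/Lo/S, e/A/Lo/W} → row (5,7) (5,7) (1,4) (1,4)
{e/C/Hi/S, e/C/Hi/W, e/C/Lo/S} → row (5,7) (5,7) (6,5) (1,1)
{e/C/Lo/W} → row (5,7) (5,7) (3,7) (1,1)
{b/A/Hi/S, b/A/Hi/W, b/A/Lo/S, b/A/Lo/W} → row (4,2) (4,2) (1,4) (1,4)
{b/C/Hi/S, b/C/Hi/W, b/C/Lo/S} → row (4,2) (4,2) (6,5) (1,1)
{b/C/Lo/W} → row (4,2) (4,2) (3,7) (1,1)
That's 9 distinct rows out of 24 strategies.

9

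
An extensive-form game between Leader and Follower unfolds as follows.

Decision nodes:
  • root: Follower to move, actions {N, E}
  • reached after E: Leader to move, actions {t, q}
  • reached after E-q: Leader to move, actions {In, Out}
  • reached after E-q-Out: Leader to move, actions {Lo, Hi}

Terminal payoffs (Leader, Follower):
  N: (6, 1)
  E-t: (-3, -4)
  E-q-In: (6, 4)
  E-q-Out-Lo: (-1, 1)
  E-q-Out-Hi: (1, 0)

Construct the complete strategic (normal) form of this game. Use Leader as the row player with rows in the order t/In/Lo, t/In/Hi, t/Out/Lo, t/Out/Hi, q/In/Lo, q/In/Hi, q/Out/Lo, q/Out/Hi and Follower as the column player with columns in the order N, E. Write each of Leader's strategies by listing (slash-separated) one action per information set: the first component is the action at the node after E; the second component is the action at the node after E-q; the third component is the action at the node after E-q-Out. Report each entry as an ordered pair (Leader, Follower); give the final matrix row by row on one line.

                N        E
 t/In/Lo    (6,1)  (-3,-4)
 t/In/Hi    (6,1)  (-3,-4)
t/Out/Lo    (6,1)  (-3,-4)
t/Out/Hi    (6,1)  (-3,-4)
 q/In/Lo    (6,1)    (6,4)
 q/In/Hi    (6,1)    (6,4)
q/Out/Lo    (6,1)   (-1,1)
q/Out/Hi    (6,1)    (1,0)

t/In/Lo: (6,1) (-3,-4) | t/In/Hi: (6,1) (-3,-4) | t/Out/Lo: (6,1) (-3,-4) | t/Out/Hi: (6,1) (-3,-4) | q/In/Lo: (6,1) (6,4) | q/In/Hi: (6,1) (6,4) | q/Out/Lo: (6,1) (-1,1) | q/Out/Hi: (6,1) (1,0)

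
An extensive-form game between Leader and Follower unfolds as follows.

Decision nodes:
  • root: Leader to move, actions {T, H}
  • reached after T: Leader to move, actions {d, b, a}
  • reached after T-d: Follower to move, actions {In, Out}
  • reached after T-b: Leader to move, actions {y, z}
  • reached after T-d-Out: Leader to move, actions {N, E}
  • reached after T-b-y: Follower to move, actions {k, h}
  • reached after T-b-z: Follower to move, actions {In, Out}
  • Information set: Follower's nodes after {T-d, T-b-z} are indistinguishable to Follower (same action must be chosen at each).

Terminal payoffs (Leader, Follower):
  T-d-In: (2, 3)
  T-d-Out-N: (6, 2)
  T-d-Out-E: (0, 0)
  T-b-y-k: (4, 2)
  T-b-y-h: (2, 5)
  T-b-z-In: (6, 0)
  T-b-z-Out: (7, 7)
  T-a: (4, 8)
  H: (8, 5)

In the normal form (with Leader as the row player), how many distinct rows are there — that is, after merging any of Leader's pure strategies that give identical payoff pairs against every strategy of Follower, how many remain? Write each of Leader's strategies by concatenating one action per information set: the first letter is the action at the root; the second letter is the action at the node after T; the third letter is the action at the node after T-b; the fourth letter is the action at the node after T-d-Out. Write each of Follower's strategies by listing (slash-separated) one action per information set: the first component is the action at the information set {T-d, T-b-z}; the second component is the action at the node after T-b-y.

6

Leader has 24 pure strategies: TdyN, TdyE, TdzN, TdzE, TbyN, TbyE, TbzN, TbzE, TayN, TayE, TazN, TazE, HdyN, HdyE, HdzN, HdzE, HbyN, HbyE, HbzN, HbzE, HayN, HayE, HazN, HazE. Columns: In/k, In/h, Out/k, Out/h.
{TdyN, TdzN} → row (2,3) (2,3) (6,2) (6,2)
{TdyE, TdzE} → row (2,3) (2,3) (0,0) (0,0)
{TbyN, TbyE} → row (4,2) (2,5) (4,2) (2,5)
{TbzN, TbzE} → row (6,0) (6,0) (7,7) (7,7)
{TayN, TayE, TazN, TazE} → row (4,8) (4,8) (4,8) (4,8)
{HdyN, HdyE, HdzN, HdzE, HbyN, HbyE, HbzN, HbzE, HayN, HayE, HazN, HazE} → row (8,5) (8,5) (8,5) (8,5)
That's 6 distinct rows out of 24 strategies.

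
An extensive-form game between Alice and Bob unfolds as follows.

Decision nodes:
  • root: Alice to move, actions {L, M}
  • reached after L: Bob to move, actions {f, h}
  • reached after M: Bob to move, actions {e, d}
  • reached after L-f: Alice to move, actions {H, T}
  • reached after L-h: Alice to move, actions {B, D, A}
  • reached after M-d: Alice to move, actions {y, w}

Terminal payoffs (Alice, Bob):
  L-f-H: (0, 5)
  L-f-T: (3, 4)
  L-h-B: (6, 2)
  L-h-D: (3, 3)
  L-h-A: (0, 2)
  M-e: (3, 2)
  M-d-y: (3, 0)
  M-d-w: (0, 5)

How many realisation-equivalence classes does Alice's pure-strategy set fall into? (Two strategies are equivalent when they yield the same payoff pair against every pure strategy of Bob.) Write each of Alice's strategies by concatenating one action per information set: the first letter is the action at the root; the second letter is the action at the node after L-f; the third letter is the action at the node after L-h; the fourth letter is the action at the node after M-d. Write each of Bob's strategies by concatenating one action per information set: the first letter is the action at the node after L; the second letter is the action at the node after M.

Alice has 24 pure strategies: LHBy, LHBw, LHDy, LHDw, LHAy, LHAw, LTBy, LTBw, LTDy, LTDw, LTAy, LTAw, MHBy, MHBw, MHDy, MHDw, MHAy, MHAw, MTBy, MTBw, MTDy, MTDw, MTAy, MTAw. Columns: fe, fd, he, hd.
{LHBy, LHBw} → row (0,5) (0,5) (6,2) (6,2)
{LHDy, LHDw} → row (0,5) (0,5) (3,3) (3,3)
{LHAy, LHAw} → row (0,5) (0,5) (0,2) (0,2)
{LTBy, LTBw} → row (3,4) (3,4) (6,2) (6,2)
{LTDy, LTDw} → row (3,4) (3,4) (3,3) (3,3)
{LTAy, LTAw} → row (3,4) (3,4) (0,2) (0,2)
{MHBy, MHDy, MHAy, MTBy, MTDy, MTAy} → row (3,2) (3,0) (3,2) (3,0)
{MHBw, MHDw, MHAw, MTBw, MTDw, MTAw} → row (3,2) (0,5) (3,2) (0,5)
That's 8 distinct rows out of 24 strategies.

8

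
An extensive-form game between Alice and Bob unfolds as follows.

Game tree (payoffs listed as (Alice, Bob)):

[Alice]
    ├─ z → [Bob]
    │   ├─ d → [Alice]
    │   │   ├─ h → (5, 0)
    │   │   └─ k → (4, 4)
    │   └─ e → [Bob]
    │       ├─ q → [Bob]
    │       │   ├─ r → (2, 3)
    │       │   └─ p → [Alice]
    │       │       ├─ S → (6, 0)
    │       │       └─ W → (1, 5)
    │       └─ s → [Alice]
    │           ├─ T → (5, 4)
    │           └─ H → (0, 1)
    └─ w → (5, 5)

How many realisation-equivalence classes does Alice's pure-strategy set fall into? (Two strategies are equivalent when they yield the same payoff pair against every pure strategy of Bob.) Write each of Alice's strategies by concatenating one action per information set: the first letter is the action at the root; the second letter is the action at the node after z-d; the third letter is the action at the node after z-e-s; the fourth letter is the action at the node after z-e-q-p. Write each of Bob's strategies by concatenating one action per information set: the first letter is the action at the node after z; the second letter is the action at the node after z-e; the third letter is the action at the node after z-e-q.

9

Alice has 16 pure strategies: zhTS, zhTW, zhHS, zhHW, zkTS, zkTW, zkHS, zkHW, whTS, whTW, whHS, whHW, wkTS, wkTW, wkHS, wkHW. Columns: dqr, dqp, dsr, dsp, eqr, eqp, esr, esp.
{zhTS} → row (5,0) (5,0) (5,0) (5,0) (2,3) (6,0) (5,4) (5,4)
{zhTW} → row (5,0) (5,0) (5,0) (5,0) (2,3) (1,5) (5,4) (5,4)
{zhHS} → row (5,0) (5,0) (5,0) (5,0) (2,3) (6,0) (0,1) (0,1)
{zhHW} → row (5,0) (5,0) (5,0) (5,0) (2,3) (1,5) (0,1) (0,1)
{zkTS} → row (4,4) (4,4) (4,4) (4,4) (2,3) (6,0) (5,4) (5,4)
{zkTW} → row (4,4) (4,4) (4,4) (4,4) (2,3) (1,5) (5,4) (5,4)
{zkHS} → row (4,4) (4,4) (4,4) (4,4) (2,3) (6,0) (0,1) (0,1)
{zkHW} → row (4,4) (4,4) (4,4) (4,4) (2,3) (1,5) (0,1) (0,1)
{whTS, whTW, whHS, whHW, wkTS, wkTW, wkHS, wkHW} → row (5,5) (5,5) (5,5) (5,5) (5,5) (5,5) (5,5) (5,5)
That's 9 distinct rows out of 16 strategies.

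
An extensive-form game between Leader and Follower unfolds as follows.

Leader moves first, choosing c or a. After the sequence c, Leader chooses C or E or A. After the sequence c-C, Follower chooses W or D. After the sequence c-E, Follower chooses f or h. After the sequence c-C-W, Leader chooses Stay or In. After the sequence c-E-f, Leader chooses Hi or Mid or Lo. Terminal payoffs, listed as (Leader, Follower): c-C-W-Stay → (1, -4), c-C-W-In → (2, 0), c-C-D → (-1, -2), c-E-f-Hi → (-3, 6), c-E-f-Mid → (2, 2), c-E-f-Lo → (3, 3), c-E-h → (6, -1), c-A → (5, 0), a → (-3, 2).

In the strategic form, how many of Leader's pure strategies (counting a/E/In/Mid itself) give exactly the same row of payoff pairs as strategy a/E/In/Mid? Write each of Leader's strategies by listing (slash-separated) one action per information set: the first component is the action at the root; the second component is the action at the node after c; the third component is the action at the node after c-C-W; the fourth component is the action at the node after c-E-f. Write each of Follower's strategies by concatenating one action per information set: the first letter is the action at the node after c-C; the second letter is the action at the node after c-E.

18

Row for a/E/In/Mid (columns Wf, Wh, Df, Dh): (-3,2) (-3,2) (-3,2) (-3,2).
Under a/E/In/Mid, Leader's choice at the node after c and at the node after c-C-W and at the node after c-E-f can never be reached regardless of what Follower does, so varying those choices leaves every outcome unchanged.
Holding the reachable choices fixed and varying the unreachable ones freely already gives 3 × 2 × 3 = 18 equivalent strategies.
No other strategy reproduces this row, so those 18 are the full class: a/C/Stay/Hi, a/C/Stay/Mid, a/C/Stay/Lo, a/C/In/Hi, a/C/In/Mid, a/C/In/Lo, a/E/Stay/Hi, a/E/Stay/Mid, a/E/Stay/Lo, a/E/In/Hi, a/E/In/Mid, a/E/In/Lo, a/A/Stay/Hi, a/A/Stay/Mid, a/A/Stay/Lo, a/A/In/Hi, a/A/In/Mid, a/A/In/Lo.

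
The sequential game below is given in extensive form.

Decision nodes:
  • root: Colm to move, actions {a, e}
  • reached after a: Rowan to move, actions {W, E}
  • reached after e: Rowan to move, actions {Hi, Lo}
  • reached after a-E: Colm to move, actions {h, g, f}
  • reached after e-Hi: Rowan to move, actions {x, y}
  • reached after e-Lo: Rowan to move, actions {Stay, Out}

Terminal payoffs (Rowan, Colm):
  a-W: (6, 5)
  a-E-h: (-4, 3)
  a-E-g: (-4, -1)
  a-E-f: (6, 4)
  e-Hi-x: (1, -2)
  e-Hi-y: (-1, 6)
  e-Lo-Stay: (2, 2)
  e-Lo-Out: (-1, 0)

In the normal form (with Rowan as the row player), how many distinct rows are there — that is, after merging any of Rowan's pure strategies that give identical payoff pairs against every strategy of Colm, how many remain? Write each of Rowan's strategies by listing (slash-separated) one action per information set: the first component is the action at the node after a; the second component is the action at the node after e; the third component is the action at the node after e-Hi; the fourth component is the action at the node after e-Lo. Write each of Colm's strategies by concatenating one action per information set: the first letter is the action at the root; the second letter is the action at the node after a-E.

8

Rowan has 16 pure strategies: W/Hi/x/Stay, W/Hi/x/Out, W/Hi/y/Stay, W/Hi/y/Out, W/Lo/x/Stay, W/Lo/x/Out, W/Lo/y/Stay, W/Lo/y/Out, E/Hi/x/Stay, E/Hi/x/Out, E/Hi/y/Stay, E/Hi/y/Out, E/Lo/x/Stay, E/Lo/x/Out, E/Lo/y/Stay, E/Lo/y/Out. Columns: ah, ag, af, eh, eg, ef.
{W/Hi/x/Stay, W/Hi/x/Out} → row (6,5) (6,5) (6,5) (1,-2) (1,-2) (1,-2)
{W/Hi/y/Stay, W/Hi/y/Out} → row (6,5) (6,5) (6,5) (-1,6) (-1,6) (-1,6)
{W/Lo/x/Stay, W/Lo/y/Stay} → row (6,5) (6,5) (6,5) (2,2) (2,2) (2,2)
{W/Lo/x/Out, W/Lo/y/Out} → row (6,5) (6,5) (6,5) (-1,0) (-1,0) (-1,0)
{E/Hi/x/Stay, E/Hi/x/Out} → row (-4,3) (-4,-1) (6,4) (1,-2) (1,-2) (1,-2)
{E/Hi/y/Stay, E/Hi/y/Out} → row (-4,3) (-4,-1) (6,4) (-1,6) (-1,6) (-1,6)
{E/Lo/x/Stay, E/Lo/y/Stay} → row (-4,3) (-4,-1) (6,4) (2,2) (2,2) (2,2)
{E/Lo/x/Out, E/Lo/y/Out} → row (-4,3) (-4,-1) (6,4) (-1,0) (-1,0) (-1,0)
That's 8 distinct rows out of 16 strategies.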